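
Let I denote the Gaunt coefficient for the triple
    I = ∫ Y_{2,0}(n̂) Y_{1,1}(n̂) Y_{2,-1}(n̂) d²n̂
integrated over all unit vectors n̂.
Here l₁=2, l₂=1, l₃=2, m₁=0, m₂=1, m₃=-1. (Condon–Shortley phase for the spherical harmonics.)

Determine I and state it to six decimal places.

0.000000

l₁+l₂+l₃=5 is odd: 3j(l;000)=0 ⇒ I=0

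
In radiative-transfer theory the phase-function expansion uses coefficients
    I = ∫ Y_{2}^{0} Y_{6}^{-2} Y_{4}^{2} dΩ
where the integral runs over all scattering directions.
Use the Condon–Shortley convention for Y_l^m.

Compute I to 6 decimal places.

0.206144

Rules hold: Σm=0, L=12 even, 4≤4≤8.
N = 5·13·9 = 585
Δ = 4!·0!·8!/13! = 1/6435
Racah Σ t=2..2: t=2:+1/2304 = 1/2304
⇒ 3j(2 6 4; 0 0 0)² = 5/143, sgn +1
Racah Σ t=2..2: t=2:+1/5760 = 1/5760
⇒ 3j(2 6 4; 0 -2 2)² = 56/2145, sgn +1
4πI² = N·(3j₀)²·(3jₘ)² = 840/1573
I = +1·√(0.534011/4π) = 0.20614383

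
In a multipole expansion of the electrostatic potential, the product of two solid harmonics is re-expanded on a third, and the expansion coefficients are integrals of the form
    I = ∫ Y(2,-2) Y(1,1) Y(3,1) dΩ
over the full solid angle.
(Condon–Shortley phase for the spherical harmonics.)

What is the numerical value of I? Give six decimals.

-0.082589

Rules hold: Σm=0, L=6 even, 1≤3≤3.
N = 5·3·7 = 105
Δ = 0!·4!·2!/7! = 1/105
Racah Σ t=0..0: t=0:+1/4 = 1/4
⇒ 3j(2 1 3; 0 0 0)² = 3/35, sgn -1
Racah Σ t=0..0: t=0:+1/48 = 1/48
⇒ 3j(2 1 3; -2 1 1)² = 1/105, sgn +1
4πI² = N·(3j₀)²·(3jₘ)² = 3/35
I = -1·√(0.0857143/4π) = -0.08258890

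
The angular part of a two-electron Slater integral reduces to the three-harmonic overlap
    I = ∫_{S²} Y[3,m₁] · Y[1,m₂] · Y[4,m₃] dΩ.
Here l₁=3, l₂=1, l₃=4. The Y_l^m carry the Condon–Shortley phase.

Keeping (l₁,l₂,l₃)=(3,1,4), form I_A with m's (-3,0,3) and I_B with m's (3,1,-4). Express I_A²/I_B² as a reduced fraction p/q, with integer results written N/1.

1/4

Shared (l₁,l₂,l₃)=(3,1,4): N and (l;000)² cancel in I_A²/I_B².
A: Δ = 0!·6!·2!/9! = 1/252; Racah Σ t=0..0: t=0:+1/720 = 1/720; ⇒ 3j(3 1 4; -3 0 3)² = 1/36, sgn -1
B: Δ = 0!·6!·2!/9! = 1/252; Racah Σ t=0..0: t=0:+1/1440 = 1/1440; ⇒ 3j(3 1 4; 3 1 -4)² = 1/9, sgn +1
I_A²/I_B² = (1/36)/(1/9) = 1/4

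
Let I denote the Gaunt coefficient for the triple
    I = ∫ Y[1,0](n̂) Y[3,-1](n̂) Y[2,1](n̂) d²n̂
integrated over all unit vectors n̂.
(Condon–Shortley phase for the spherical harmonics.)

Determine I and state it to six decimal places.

-0.233597

Rules hold: Σm=0, L=6 even, 2≤2≤4.
N = 3·7·5 = 105
Δ = 2!·0!·4!/7! = 1/105
Racah Σ t=1..1: t=1:−1/4 = -1/4
⇒ 3j(1 3 2; 0 0 0)² = 3/35, sgn -1
Racah Σ t=1..1: t=1:−1/6 = -1/6
⇒ 3j(1 3 2; 0 -1 1)² = 8/105, sgn +1
4πI² = N·(3j₀)²·(3jₘ)² = 24/35
I = -1·√(0.685714/4π) = -0.23359668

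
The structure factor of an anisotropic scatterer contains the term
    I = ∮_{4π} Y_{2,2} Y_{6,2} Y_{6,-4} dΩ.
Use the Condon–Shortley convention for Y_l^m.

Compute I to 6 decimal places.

-0.153870

Rules hold: Σm=0, L=14 even, 4≤6≤8.
N = 5·13·13 = 845
Δ = 2!·2!·10!/15! = 1/90090
Racah Σ t=0..2: t=0:+1/69120 t=1:−1/14400 t=2:+1/69120 = -7/172800
⇒ 3j(2 6 6; 0 0 0)² = 14/715, sgn -1
Racah Σ t=0..0: t=0:+1/322560 = 1/322560
⇒ 3j(2 6 6; 2 2 -4)² = 18/1001, sgn +1
4πI² = N·(3j₀)²·(3jₘ)² = 36/121
I = -1·√(0.297521/4π) = -0.15386989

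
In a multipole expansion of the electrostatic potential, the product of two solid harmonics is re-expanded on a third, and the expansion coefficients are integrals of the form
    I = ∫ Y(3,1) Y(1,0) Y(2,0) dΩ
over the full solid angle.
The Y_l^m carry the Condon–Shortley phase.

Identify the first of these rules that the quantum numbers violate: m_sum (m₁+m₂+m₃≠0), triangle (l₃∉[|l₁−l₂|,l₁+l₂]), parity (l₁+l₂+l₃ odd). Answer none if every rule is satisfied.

Σmᵢ = 1  ✗
l₃∈[|l₁−l₂|,l₁+l₂]=[2,4], have l₃=2
Σlᵢ = 6 ⇒ even

m_sum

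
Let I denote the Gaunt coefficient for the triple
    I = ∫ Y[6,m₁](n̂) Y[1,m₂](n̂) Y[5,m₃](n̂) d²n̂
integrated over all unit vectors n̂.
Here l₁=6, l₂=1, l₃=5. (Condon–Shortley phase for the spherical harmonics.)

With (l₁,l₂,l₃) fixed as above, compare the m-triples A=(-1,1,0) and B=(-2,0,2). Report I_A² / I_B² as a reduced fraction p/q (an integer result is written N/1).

l's match ⇒ only the (l;m) 3-j factors differ between A and B.
A: triangle coeff Δ(6,1,5) = 1/858; Σ_t [2,2]: t=2:+1/28800 = 1/28800; (3j)²=7/286 [(6 1 5; -1 1 0)], sign=-1
B: triangle coeff Δ(6,1,5) = 1/858; Σ_t [1,1]: t=1:−1/30240 = -1/30240; (3j)²=16/429 [(6 1 5; -2 0 2)], sign=+1
I_A²/I_B² = (7/286)/(16/429) = 21/32

21/32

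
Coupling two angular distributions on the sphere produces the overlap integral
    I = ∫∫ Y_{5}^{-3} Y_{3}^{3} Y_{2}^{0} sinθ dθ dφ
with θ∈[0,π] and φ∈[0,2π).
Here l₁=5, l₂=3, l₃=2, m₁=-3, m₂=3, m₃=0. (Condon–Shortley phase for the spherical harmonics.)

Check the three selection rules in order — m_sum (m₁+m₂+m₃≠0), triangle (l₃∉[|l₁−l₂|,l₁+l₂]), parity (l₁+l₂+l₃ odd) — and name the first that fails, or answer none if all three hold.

Σmᵢ = 0  ✓
l₃∈[|l₁−l₂|,l₁+l₂]=[2,8], have l₃=2  ✓
Σlᵢ = 10 ⇒ even  ✓

none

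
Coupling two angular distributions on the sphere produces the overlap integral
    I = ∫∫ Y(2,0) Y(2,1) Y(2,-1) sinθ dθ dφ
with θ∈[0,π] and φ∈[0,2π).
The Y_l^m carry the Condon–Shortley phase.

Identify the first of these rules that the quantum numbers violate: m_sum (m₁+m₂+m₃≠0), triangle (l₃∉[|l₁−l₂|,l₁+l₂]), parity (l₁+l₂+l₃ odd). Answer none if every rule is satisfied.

none

azimuthal sum: 0 + 1 − 1 = 0  ✓
0 ≤ 2 ≤ 4 (triangle on l)  ✓
L = 2 + 2 + 2 = 6 (even)  ✓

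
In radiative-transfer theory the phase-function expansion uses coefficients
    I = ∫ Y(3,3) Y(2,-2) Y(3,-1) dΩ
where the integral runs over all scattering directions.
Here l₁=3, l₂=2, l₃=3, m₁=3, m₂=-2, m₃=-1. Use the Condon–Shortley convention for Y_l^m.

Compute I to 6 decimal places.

0.132981

Checks pass: Σm=0; 8 even; l₃=3∈[1,5].
(2·3+1)(2·2+1)(2·3+1) = 245
Δ: 2! 4! 2! / 9! → 1/3780
sum: t=0:+1/24 t=1:−1/4 t=2:+1/24 = -1/6
3j²(3 2 3; 0 0 0) = Δ·Π!·Σ² = 4/105  (sign +1)
sum: t=0:+1/96 = 1/96
3j²(3 2 3; 3 -2 -1) = Δ·Π!·Σ² = 1/42  (sign +1)
combine: 4πI² = 245·4/105·1/42 = 2/9
take √, sign +1: I = 0.13298076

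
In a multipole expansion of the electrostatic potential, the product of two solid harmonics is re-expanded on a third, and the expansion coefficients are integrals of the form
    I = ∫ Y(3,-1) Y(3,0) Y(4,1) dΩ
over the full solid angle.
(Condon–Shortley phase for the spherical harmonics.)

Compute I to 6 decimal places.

m-sum 0 ✓  L=10 even ✓  0≤4≤6 ✓
Π(2lᵢ+1) = 7×7×9 = 441
triangle coeff Δ(3,3,4) = 1/34650
Σ_t [0,2]: t=0:+1/72 t=1:−1/16 t=2:+1/72 = -5/144
(3j)²=2/77 [(3 3 4; 0 0 0)], sign=-1
Σ_t [0,2]: t=0:+1/288 t=1:−1/24 t=2:+1/48 = -5/288
(3j)²=5/462 [(3 3 4; -1 0 1)], sign=+1
⇒ 4πI² = 15/121
I = (-1)√(15/121/(4π)) = -0.09932258

-0.099323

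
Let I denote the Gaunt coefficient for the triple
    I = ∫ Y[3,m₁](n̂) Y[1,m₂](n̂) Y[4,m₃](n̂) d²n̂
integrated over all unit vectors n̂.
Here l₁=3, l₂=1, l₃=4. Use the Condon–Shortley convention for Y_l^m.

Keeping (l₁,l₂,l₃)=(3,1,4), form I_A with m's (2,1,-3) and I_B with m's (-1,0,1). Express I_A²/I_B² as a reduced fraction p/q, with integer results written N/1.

Shared (l₁,l₂,l₃)=(3,1,4): N and (l;000)² cancel in I_A²/I_B².
A: Δ = 0!·6!·2!/9! = 1/252; Racah Σ t=0..0: t=0:+1/240 = 1/240; ⇒ 3j(3 1 4; 2 1 -3)² = 1/12, sgn -1
B: Δ = 0!·6!·2!/9! = 1/252; Racah Σ t=0..0: t=0:+1/48 = 1/48; ⇒ 3j(3 1 4; -1 0 1)² = 5/84, sgn -1
I_A²/I_B² = (1/12)/(5/84) = 7/5

7/5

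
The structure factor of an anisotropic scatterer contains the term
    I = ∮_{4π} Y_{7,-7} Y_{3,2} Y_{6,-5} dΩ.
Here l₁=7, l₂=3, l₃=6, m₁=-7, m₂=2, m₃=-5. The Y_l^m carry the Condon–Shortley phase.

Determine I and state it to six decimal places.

Σmᵢ = -10 ≠ 0, so the φ-integral vanishes; I = 0

0.000000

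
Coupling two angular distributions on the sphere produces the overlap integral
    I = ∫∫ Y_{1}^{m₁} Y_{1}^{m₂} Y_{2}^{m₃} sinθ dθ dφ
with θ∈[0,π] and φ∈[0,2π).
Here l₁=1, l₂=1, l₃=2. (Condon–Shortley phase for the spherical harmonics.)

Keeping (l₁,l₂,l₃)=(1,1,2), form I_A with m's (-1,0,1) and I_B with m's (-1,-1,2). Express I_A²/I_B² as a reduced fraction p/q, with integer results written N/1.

1/2

Same 1,1,2: normalisation and zero-m 3j drop out of the ratio.
A: Δ: 0! 2! 2! / 5! → 1/30; sum: t=0:+1/2 = 1/2; 3j²(1 1 2; -1 0 1) = Δ·Π!·Σ² = 1/10  (sign -1)
B: Δ: 0! 2! 2! / 5! → 1/30; sum: t=0:+1/4 = 1/4; 3j²(1 1 2; -1 -1 2) = Δ·Π!·Σ² = 1/5  (sign +1)
I_A²/I_B² = (1/10)/(1/5) = 1/2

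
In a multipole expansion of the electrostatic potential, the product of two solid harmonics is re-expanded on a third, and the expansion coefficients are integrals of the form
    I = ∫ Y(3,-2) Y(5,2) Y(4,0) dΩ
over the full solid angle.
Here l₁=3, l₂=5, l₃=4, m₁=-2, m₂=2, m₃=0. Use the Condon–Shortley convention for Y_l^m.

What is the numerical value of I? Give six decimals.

-0.065427

Rules hold: Σm=0, L=12 even, 2≤4≤8.
N = 7·11·9 = 693
Δ = 4!·2!·6!/13! = 1/180180
Racah Σ t=1..3: t=1:−1/576 t=2:+1/144 t=3:−1/576 = 1/288
⇒ 3j(3 5 4; 0 0 0)² = 20/1001, sgn +1
Racah Σ t=3..4: t=3:−1/576 t=4:+1/864 = -1/1728
⇒ 3j(3 5 4; -2 2 0)² = 5/1287, sgn -1
4πI² = N·(3j₀)²·(3jₘ)² = 100/1859
I = -1·√(0.0537924/4π) = -0.06542675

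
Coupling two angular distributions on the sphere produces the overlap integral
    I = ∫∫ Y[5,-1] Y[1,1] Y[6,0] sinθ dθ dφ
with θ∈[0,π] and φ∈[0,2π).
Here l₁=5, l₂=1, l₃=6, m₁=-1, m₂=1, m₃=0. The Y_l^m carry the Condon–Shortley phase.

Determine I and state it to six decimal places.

0.158246

Checks pass: Σm=0; 12 even; l₃=6∈[4,6].
(2·5+1)(2·1+1)(2·6+1) = 429
Δ: 0! 10! 2! / 13! → 1/858
sum: t=0:+1/14400 = 1/14400
3j²(5 1 6; 0 0 0) = Δ·Π!·Σ² = 6/143  (sign +1)
sum: t=0:+1/34560 = 1/34560
3j²(5 1 6; -1 1 0) = Δ·Π!·Σ² = 5/286  (sign +1)
combine: 4πI² = 429·6/143·5/286 = 45/143
take √, sign +1: I = 0.15824621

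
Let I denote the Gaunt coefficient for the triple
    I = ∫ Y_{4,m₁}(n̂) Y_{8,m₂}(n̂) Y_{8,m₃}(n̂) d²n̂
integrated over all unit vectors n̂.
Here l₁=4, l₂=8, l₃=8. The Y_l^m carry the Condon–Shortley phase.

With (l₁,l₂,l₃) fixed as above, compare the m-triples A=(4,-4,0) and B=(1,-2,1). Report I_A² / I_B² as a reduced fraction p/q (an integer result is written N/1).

l's match ⇒ only the (l;m) 3-j factors differ between A and B.
A: triangle coeff Δ(4,8,8) = 1/185175900; Σ_t [0,0]: t=0:+1/557383680 = 1/557383680; (3j)²=55/4199 [(4 8 8; 4 -4 0)], sign=+1
B: triangle coeff Δ(4,8,8) = 1/185175900; Σ_t [0,3]: t=0:+1/74649600 t=1:−1/14515200 t=2:+1/23224320 t=3:−1/313528320 = -7/447897600; (3j)²=343/75582 [(4 8 8; 1 -2 1)], sign=+1
I_A²/I_B² = (55/4199)/(343/75582) = 990/343

990/343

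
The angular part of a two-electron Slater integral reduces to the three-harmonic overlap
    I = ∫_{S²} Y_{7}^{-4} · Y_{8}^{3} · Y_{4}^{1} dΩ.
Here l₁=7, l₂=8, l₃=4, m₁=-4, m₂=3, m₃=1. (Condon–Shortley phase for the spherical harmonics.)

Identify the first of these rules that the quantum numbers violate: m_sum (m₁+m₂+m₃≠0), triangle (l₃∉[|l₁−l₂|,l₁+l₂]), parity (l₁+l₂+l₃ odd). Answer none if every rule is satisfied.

parity

Σmᵢ = 0  ✓
l₃∈[|l₁−l₂|,l₁+l₂]=[1,15], have l₃=4  ✓
Σlᵢ = 19 ⇒ odd  ✗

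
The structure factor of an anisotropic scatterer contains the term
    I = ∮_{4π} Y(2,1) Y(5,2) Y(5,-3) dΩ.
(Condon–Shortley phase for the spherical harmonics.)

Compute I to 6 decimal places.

Checks pass: Σm=0; 12 even; l₃=5∈[3,7].
(2·2+1)(2·5+1)(2·5+1) = 605
Δ: 2! 2! 8! / 13! → 1/38610
sum: t=0:+1/2880 t=1:−1/576 t=2:+1/2880 = -1/960
3j²(2 5 5; 0 0 0) = Δ·Π!·Σ² = 10/429  (sign +1)
sum: t=0:+1/10080 t=1:−1/2880 = -1/4032
3j²(2 5 5; 1 2 -3) = Δ·Π!·Σ² = 10/429  (sign -1)
combine: 4πI² = 605·10/429·10/429 = 500/1521
take √, sign -1: I = -0.16173926

-0.161739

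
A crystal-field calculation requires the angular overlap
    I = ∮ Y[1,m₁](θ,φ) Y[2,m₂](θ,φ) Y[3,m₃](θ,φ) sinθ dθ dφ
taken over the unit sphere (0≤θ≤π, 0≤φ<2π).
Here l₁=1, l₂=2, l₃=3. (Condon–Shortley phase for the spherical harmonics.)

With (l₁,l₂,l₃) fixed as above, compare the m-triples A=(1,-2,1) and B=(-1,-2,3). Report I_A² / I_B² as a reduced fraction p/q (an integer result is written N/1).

1/15

Shared (l₁,l₂,l₃)=(1,2,3): N and (l;000)² cancel in I_A²/I_B².
A: Δ = 0!·2!·4!/7! = 1/105; Racah Σ t=0..0: t=0:+1/48 = 1/48; ⇒ 3j(1 2 3; 1 -2 1)² = 1/105, sgn +1
B: Δ = 0!·2!·4!/7! = 1/105; Racah Σ t=0..0: t=0:+1/48 = 1/48; ⇒ 3j(1 2 3; -1 -2 3)² = 1/7, sgn +1
I_A²/I_B² = (1/105)/(1/7) = 1/15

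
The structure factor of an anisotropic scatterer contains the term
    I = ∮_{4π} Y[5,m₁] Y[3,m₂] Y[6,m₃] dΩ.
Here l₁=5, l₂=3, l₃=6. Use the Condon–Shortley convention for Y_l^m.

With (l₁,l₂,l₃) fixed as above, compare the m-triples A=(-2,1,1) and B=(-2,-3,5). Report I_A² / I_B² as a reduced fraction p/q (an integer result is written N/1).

5/22

Shared (l₁,l₂,l₃)=(5,3,6): N and (l;000)² cancel in I_A²/I_B².
A: Δ = 2!·8!·4!/15! = 1/675675; Racah Σ t=0..2: t=0:+1/241920 t=1:−1/8640 t=2:+1/5760 = 1/16128; ⇒ 3j(5 3 6; -2 1 1)² = 5/1001, sgn -1
B: Δ = 2!·8!·4!/15! = 1/675675; Racah Σ t=0..0: t=0:+1/241920 = 1/241920; ⇒ 3j(5 3 6; -2 -3 5)² = 2/91, sgn -1
I_A²/I_B² = (5/1001)/(2/91) = 5/22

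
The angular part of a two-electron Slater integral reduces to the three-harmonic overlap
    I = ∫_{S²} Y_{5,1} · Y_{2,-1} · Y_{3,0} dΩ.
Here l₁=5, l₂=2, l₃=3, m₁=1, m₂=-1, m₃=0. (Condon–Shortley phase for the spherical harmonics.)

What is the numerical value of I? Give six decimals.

-0.214318

Checks pass: Σm=0; 10 even; l₃=3∈[3,7].
(2·5+1)(2·2+1)(2·3+1) = 385
Δ: 4! 6! 0! / 11! → 1/2310
sum: t=2:+1/144 = 1/144
3j²(5 2 3; 0 0 0) = Δ·Π!·Σ² = 10/231  (sign -1)
sum: t=1:−1/216 = -1/216
3j²(5 2 3; 1 -1 0) = Δ·Π!·Σ² = 8/231  (sign +1)
combine: 4πI² = 385·10/231·8/231 = 400/693
take √, sign -1: I = -0.21431790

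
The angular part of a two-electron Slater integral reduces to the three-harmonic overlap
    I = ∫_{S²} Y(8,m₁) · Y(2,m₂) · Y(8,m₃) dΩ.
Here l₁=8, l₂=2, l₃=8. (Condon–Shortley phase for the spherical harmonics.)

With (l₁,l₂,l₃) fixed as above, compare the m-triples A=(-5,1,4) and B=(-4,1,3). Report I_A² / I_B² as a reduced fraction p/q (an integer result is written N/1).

l's match ⇒ only the (l;m) 3-j factors differ between A and B.
A: triangle coeff Δ(8,2,8) = 1/348840; Σ_t [1,2]: t=1:−1/1916006400 t=2:+1/479001600 = 1/638668800; (3j)²=117/6460 [(8 2 8; -5 1 4)], sign=+1
B: triangle coeff Δ(8,2,8) = 1/348840; Σ_t [1,2]: t=1:−1/479001600 t=2:+1/174182400 = 1/273715200; (3j)²=49/3876 [(8 2 8; -4 1 3)], sign=-1
I_A²/I_B² = (117/6460)/(49/3876) = 351/245

351/245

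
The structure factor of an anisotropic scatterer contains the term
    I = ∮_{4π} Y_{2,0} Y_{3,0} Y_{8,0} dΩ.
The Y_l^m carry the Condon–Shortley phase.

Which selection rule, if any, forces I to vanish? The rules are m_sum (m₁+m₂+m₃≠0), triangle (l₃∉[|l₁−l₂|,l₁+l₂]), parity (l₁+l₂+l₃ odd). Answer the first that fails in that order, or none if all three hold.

m₁+m₂+m₃ = 0 + 0 + 0 = 0  ✓
triangle: |2−3|=1 ≤ l₃=8 ≤ 2+3=5  ✗
parity: l₁+l₂+l₃ = 13 is odd

triangle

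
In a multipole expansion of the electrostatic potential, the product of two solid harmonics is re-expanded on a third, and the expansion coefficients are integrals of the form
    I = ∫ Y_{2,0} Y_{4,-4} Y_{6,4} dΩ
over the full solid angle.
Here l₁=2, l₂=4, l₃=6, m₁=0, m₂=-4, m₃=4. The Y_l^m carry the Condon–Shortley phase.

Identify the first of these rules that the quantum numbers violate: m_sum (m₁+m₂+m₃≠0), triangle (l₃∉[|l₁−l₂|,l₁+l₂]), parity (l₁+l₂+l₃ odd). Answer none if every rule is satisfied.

none

Σmᵢ = 0  ✓
l₃∈[|l₁−l₂|,l₁+l₂]=[2,6], have l₃=6  ✓
Σlᵢ = 12 ⇒ even  ✓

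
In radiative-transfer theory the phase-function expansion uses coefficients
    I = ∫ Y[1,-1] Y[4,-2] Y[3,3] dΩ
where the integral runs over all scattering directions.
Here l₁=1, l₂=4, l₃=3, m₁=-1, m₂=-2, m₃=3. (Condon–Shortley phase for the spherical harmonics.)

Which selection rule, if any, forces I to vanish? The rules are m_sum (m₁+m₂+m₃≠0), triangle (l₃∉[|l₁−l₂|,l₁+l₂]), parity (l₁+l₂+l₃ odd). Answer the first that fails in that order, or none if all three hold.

none

Σmᵢ = 0  ✓
l₃∈[|l₁−l₂|,l₁+l₂]=[3,5], have l₃=3  ✓
Σlᵢ = 8 ⇒ even  ✓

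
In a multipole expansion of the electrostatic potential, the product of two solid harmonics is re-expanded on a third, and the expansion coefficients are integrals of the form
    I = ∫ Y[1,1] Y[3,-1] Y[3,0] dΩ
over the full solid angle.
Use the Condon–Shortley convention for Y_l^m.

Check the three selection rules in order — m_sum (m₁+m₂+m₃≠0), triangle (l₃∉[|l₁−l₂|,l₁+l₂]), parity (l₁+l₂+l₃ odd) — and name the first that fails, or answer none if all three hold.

Σmᵢ = 0  ✓
l₃∈[|l₁−l₂|,l₁+l₂]=[2,4], have l₃=3  ✓
Σlᵢ = 7 ⇒ odd  ✗

parity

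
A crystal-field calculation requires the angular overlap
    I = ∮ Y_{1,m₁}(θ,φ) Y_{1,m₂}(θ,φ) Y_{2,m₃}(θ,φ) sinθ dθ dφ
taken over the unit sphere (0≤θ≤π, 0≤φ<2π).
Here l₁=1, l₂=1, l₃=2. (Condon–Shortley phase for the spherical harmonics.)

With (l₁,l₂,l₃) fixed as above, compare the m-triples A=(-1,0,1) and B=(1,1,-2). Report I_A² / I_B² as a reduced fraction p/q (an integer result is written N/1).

1/2

Same 1,1,2: normalisation and zero-m 3j drop out of the ratio.
A: Δ: 0! 2! 2! / 5! → 1/30; sum: t=0:+1/2 = 1/2; 3j²(1 1 2; -1 0 1) = Δ·Π!·Σ² = 1/10  (sign -1)
B: Δ: 0! 2! 2! / 5! → 1/30; sum: t=0:+1/4 = 1/4; 3j²(1 1 2; 1 1 -2) = Δ·Π!·Σ² = 1/5  (sign +1)
I_A²/I_B² = (1/10)/(1/5) = 1/2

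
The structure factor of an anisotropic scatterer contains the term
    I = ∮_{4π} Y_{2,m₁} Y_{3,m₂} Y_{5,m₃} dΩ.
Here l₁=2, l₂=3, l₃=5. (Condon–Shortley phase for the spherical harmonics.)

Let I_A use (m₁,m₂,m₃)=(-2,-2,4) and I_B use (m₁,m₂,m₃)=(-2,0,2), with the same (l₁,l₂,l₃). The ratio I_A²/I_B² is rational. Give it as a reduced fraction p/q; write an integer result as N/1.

18/5

Shared (l₁,l₂,l₃)=(2,3,5): N and (l;000)² cancel in I_A²/I_B².
A: Δ = 0!·4!·6!/11! = 1/2310; Racah Σ t=0..0: t=0:+1/2880 = 1/2880; ⇒ 3j(2 3 5; -2 -2 4)² = 3/55, sgn -1
B: Δ = 0!·4!·6!/11! = 1/2310; Racah Σ t=0..0: t=0:+1/864 = 1/864; ⇒ 3j(2 3 5; -2 0 2)² = 1/66, sgn -1
I_A²/I_B² = (3/55)/(1/66) = 18/5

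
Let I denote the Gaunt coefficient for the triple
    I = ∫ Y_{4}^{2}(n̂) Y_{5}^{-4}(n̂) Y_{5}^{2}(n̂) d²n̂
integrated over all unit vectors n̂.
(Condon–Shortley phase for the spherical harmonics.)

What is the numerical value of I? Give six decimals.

0.118854

Checks pass: Σm=0; 14 even; l₃=5∈[1,9].
(2·4+1)(2·5+1)(2·5+1) = 1089
Δ: 4! 4! 6! / 15! → 1/3153150
sum: t=0:+1/69120 t=1:−1/1728 t=2:+1/576 t=3:−1/1728 t=4:+1/69120 = 7/11520
3j²(4 5 5; 0 0 0) = Δ·Π!·Σ² = 2/143  (sign -1)
sum: t=0:+1/11520 t=1:−1/25920 = 1/20736
3j²(4 5 5; 2 -4 2) = Δ·Π!·Σ² = 5/429  (sign -1)
combine: 4πI² = 1089·2/143·5/429 = 30/169
take √, sign +1: I = 0.11885360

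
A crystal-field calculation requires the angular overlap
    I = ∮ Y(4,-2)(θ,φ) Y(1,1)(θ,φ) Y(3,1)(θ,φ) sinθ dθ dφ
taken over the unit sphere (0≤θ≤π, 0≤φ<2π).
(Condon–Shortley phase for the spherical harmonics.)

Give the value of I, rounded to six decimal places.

Rules hold: Σm=0, L=8 even, 3≤3≤5.
N = 9·3·7 = 189
Δ = 2!·6!·0!/9! = 1/252
Racah Σ t=1..1: t=1:−1/36 = -1/36
⇒ 3j(4 1 3; 0 0 0)² = 4/63, sgn +1
Racah Σ t=2..2: t=2:+1/96 = 1/96
⇒ 3j(4 1 3; -2 1 1)² = 5/84, sgn +1
4πI² = N·(3j₀)²·(3jₘ)² = 5/7
I = +1·√(0.714286/4π) = 0.23841361

0.238414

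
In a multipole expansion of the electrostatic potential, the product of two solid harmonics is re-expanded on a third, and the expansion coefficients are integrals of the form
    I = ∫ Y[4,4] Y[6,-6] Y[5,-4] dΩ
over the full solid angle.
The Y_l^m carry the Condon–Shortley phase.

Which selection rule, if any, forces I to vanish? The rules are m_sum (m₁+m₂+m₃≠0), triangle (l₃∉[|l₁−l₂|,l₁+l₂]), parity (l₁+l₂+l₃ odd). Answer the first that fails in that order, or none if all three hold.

m₁+m₂+m₃ = 4 − 6 − 4 = -6  ✗
triangle: |4−6|=2 ≤ l₃=5 ≤ 4+6=10
parity: l₁+l₂+l₃ = 15 is odd

m_sum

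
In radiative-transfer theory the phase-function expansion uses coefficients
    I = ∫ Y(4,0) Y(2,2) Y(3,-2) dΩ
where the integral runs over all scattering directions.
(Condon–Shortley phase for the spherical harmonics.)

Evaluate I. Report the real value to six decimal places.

Σlᵢ=9 odd — θ-integrand is odd under cosθ→−cosθ; I=0

0.000000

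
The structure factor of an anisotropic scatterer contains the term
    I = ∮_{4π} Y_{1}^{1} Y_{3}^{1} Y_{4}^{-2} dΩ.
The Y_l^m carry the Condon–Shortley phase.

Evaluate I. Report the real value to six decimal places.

0.238414

Checks pass: Σm=0; 8 even; l₃=4∈[2,4].
(2·1+1)(2·3+1)(2·4+1) = 189
Δ: 0! 2! 6! / 9! → 1/252
sum: t=0:+1/36 = 1/36
3j²(1 3 4; 0 0 0) = Δ·Π!·Σ² = 4/63  (sign +1)
sum: t=0:+1/96 = 1/96
3j²(1 3 4; 1 1 -2) = Δ·Π!·Σ² = 5/84  (sign +1)
combine: 4πI² = 189·4/63·5/84 = 5/7
take √, sign +1: I = 0.23841361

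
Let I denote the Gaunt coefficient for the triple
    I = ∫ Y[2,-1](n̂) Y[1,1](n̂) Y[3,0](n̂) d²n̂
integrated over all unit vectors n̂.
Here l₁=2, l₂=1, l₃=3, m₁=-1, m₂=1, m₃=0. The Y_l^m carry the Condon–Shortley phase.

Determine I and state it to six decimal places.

0.143048

Rules hold: Σm=0, L=6 even, 1≤3≤3.
N = 5·3·7 = 105
Δ = 0!·4!·2!/7! = 1/105
Racah Σ t=0..0: t=0:+1/4 = 1/4
⇒ 3j(2 1 3; 0 0 0)² = 3/35, sgn -1
Racah Σ t=0..0: t=0:+1/12 = 1/12
⇒ 3j(2 1 3; -1 1 0)² = 1/35, sgn -1
4πI² = N·(3j₀)²·(3jₘ)² = 9/35
I = +1·√(0.257143/4π) = 0.14304817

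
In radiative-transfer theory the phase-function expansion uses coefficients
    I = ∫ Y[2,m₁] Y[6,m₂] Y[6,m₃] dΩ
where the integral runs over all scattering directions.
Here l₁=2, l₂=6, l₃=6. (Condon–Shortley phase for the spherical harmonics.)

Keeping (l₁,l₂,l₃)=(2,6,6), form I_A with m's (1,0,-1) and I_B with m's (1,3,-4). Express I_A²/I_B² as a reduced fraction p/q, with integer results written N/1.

1/35

Shared (l₁,l₂,l₃)=(2,6,6): N and (l;000)² cancel in I_A²/I_B².
A: Δ = 2!·2!·10!/15! = 1/90090; Racah Σ t=0..1: t=0:+1/34560 t=1:−1/28800 = -1/172800; ⇒ 3j(2 6 6; 1 0 -1)² = 1/1430, sgn +1
B: Δ = 2!·2!·10!/15! = 1/90090; Racah Σ t=0..1: t=0:+1/725760 t=1:−1/161280 = -1/207360; ⇒ 3j(2 6 6; 1 3 -4)² = 7/286, sgn -1
I_A²/I_B² = (1/1430)/(7/286) = 1/35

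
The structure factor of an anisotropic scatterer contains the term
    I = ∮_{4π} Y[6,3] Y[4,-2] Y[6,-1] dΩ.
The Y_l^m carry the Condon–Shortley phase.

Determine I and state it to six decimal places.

Rules hold: Σm=0, L=16 even, 2≤6≤10.
N = 13·9·13 = 1521
Δ = 4!·8!·4!/17! = 1/15315300
Racah Σ t=0..4: t=0:+1/829440 t=1:−1/25920 t=2:+1/9216 t=3:−1/25920 t=4:+1/829440 = 7/207360
⇒ 3j(6 4 6; 0 0 0)² = 28/2431, sgn +1
Racah Σ t=0..2: t=0:+1/69120 t=1:−1/51840 t=2:+1/483840 = -1/362880
⇒ 3j(6 4 6; 3 -2 -1)² = 16/17017, sgn +1
4πI² = N·(3j₀)²·(3jₘ)² = 576/34969
I = +1·√(0.0164717/4π) = 0.03620468

0.036205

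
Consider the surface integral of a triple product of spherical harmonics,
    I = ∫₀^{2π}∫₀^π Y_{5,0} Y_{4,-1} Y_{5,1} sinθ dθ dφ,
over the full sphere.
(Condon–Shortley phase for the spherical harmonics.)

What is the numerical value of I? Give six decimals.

Rules hold: Σm=0, L=14 even, 1≤5≤9.
N = 11·9·11 = 1089
Δ = 4!·6!·4!/15! = 1/3153150
Racah Σ t=0..4: t=0:+1/69120 t=1:−1/1728 t=2:+1/576 t=3:−1/1728 t=4:+1/69120 = 7/11520
⇒ 3j(5 4 5; 0 0 0)² = 2/143, sgn -1
Racah Σ t=0..3: t=0:+1/17280 t=1:−1/1152 t=2:+1/864 t=3:−1/6912 = 7/34560
⇒ 3j(5 4 5; 0 -1 1)² = 1/429, sgn +1
4πI² = N·(3j₀)²·(3jₘ)² = 6/169
I = -1·√(0.035503/4π) = -0.05315295

-0.053153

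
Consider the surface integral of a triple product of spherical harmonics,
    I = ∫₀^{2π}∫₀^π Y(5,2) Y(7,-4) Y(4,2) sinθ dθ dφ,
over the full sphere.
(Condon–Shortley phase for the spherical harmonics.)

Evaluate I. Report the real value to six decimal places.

Checks pass: Σm=0; 16 even; l₃=4∈[2,12].
(2·5+1)(2·7+1)(2·4+1) = 1485
Δ: 8! 2! 6! / 17! → 1/6126120
sum: t=3:−1/69120 t=4:+1/20736 t=5:−1/69120 = 1/51840
3j²(5 7 4; 0 0 0) = Δ·Π!·Σ² = 280/21879  (sign +1)
sum: t=1:−1/483840 t=2:+1/172800 t=3:−1/1036800 = 1/362880
3j²(5 7 4; 2 -4 2) = Δ·Π!·Σ² = 20/1547  (sign +1)
combine: 4πI² = 1485·280/21879·20/1547 = 12000/48841
take √, sign +1: I = 0.13982777

0.139828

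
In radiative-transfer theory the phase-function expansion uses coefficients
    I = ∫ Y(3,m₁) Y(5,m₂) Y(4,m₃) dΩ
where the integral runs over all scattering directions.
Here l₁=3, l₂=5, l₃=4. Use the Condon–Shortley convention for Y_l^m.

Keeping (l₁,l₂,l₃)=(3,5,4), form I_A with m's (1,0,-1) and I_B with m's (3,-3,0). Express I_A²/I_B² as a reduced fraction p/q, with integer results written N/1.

Same 3,5,4: normalisation and zero-m 3j drop out of the ratio.
A: Δ: 4! 2! 6! / 13! → 1/180180; sum: t=0:+1/5760 t=1:−1/288 t=2:+1/288 = 1/5760; 3j²(3 5 4; 1 0 -1) = Δ·Π!·Σ² = 1/12012  (sign -1)
B: Δ: 4! 2! 6! / 13! → 1/180180; sum: t=0:+1/2304 = 1/2304; 3j²(3 5 4; 3 -3 0) = Δ·Π!·Σ² = 5/143  (sign +1)
I_A²/I_B² = (1/12012)/(5/143) = 1/420

1/420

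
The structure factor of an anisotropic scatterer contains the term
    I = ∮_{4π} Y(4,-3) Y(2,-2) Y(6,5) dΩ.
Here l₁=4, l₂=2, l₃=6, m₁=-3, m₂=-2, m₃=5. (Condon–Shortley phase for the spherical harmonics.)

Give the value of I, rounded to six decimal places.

Checks pass: Σm=0; 12 even; l₃=6∈[2,6].
(2·4+1)(2·2+1)(2·6+1) = 585
Δ: 0! 8! 4! / 13! → 1/6435
sum: t=0:+1/2304 = 1/2304
3j²(4 2 6; 0 0 0) = Δ·Π!·Σ² = 5/143  (sign +1)
sum: t=0:+1/120960 = 1/120960
3j²(4 2 6; -3 -2 5) = Δ·Π!·Σ² = 2/39  (sign -1)
combine: 4πI² = 585·5/143·2/39 = 150/143
take √, sign -1: I = -0.28891672

-0.288917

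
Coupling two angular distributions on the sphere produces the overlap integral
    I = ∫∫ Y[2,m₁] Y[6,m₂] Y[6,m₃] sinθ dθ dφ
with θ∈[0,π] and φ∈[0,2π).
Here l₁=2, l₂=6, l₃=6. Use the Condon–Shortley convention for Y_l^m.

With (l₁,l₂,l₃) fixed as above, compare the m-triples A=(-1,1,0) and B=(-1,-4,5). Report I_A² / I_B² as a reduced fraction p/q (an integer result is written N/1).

7/297

Same 2,6,6: normalisation and zero-m 3j drop out of the ratio.
A: Δ: 2! 2! 10! / 15! → 1/90090; sum: t=1:−1/34560 t=2:+1/28800 = 1/172800; 3j²(2 6 6; -1 1 0) = Δ·Π!·Σ² = 1/1430  (sign +1)
B: Δ: 2! 2! 10! / 15! → 1/90090; sum: t=1:−1/725760 t=2:+1/7257600 = -1/806400; 3j²(2 6 6; -1 -4 5) = Δ·Π!·Σ² = 27/910  (sign +1)
I_A²/I_B² = (1/1430)/(27/910) = 7/297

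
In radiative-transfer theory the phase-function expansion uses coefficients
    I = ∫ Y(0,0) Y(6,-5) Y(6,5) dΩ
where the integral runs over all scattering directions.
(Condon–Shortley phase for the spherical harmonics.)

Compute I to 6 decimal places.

Checks pass: Σm=0; 12 even; l₃=6∈[6,6].
(2·0+1)(2·6+1)(2·6+1) = 169
Δ: 0! 0! 12! / 13! → 1/13
sum: t=0:+1/518400 = 1/518400
3j²(0 6 6; 0 0 0) = Δ·Π!·Σ² = 1/13  (sign +1)
sum: t=0:+1/39916800 = 1/39916800
3j²(0 6 6; 0 -5 5) = Δ·Π!·Σ² = 1/13  (sign -1)
combine: 4πI² = 169·1/13·1/13 = 1/1
take √, sign -1: I = -0.28209479

-0.282095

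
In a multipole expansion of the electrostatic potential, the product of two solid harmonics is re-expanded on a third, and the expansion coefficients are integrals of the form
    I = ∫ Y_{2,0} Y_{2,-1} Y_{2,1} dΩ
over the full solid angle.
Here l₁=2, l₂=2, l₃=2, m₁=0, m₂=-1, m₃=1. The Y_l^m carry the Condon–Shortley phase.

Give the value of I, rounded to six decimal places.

Checks pass: Σm=0; 6 even; l₃=2∈[0,4].
(2·2+1)(2·2+1)(2·2+1) = 125
Δ: 2! 2! 2! / 7! → 1/630
sum: t=0:+1/8 t=1:−1/1 t=2:+1/8 = -3/4
3j²(2 2 2; 0 0 0) = Δ·Π!·Σ² = 2/35  (sign -1)
sum: t=0:+1/4 t=1:−1/2 = -1/4
3j²(2 2 2; 0 -1 1) = Δ·Π!·Σ² = 1/70  (sign +1)
combine: 4πI² = 125·2/35·1/70 = 5/49
take √, sign -1: I = -0.09011188

-0.090112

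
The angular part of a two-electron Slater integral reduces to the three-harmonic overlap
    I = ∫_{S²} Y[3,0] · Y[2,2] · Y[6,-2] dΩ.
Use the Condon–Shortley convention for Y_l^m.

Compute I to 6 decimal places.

0.000000

l₃=6 ∉ [1,5] — triangle fails ⇒ I = 0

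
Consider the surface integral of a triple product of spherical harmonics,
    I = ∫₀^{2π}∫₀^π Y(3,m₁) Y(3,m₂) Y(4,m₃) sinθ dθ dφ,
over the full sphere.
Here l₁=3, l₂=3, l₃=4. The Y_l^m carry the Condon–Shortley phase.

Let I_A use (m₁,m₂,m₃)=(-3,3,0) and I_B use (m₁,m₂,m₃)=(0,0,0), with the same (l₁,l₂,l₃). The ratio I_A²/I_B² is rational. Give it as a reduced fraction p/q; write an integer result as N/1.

1/4

Shared (l₁,l₂,l₃)=(3,3,4): N and (l;000)² cancel in I_A²/I_B².
A: Δ = 2!·4!·4!/11! = 1/34650; Racah Σ t=2..2: t=2:+1/1152 = 1/1152; ⇒ 3j(3 3 4; -3 3 0)² = 1/154, sgn +1
B: Δ = 2!·4!·4!/11! = 1/34650; Racah Σ t=0..2: t=0:+1/72 t=1:−1/16 t=2:+1/72 = -5/144; ⇒ 3j(3 3 4; 0 0 0)² = 2/77, sgn -1
I_A²/I_B² = (1/154)/(2/77) = 1/4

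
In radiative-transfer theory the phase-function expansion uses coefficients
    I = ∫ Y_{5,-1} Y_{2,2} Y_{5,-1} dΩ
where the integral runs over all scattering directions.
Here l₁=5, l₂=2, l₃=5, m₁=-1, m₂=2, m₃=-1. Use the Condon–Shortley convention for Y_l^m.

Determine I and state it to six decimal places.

0.198089

Rules hold: Σm=0, L=12 even, 3≤5≤7.
N = 11·5·11 = 605
Δ = 2!·8!·2!/13! = 1/38610
Racah Σ t=0..2: t=0:+1/2880 t=1:−1/576 t=2:+1/2880 = -1/960
⇒ 3j(5 2 5; 0 0 0)² = 10/429, sgn +1
Racah Σ t=2..2: t=2:+1/2304 = 1/2304
⇒ 3j(5 2 5; -1 2 -1)² = 5/143, sgn +1
4πI² = N·(3j₀)²·(3jₘ)² = 250/507
I = +1·√(0.493097/4π) = 0.19808933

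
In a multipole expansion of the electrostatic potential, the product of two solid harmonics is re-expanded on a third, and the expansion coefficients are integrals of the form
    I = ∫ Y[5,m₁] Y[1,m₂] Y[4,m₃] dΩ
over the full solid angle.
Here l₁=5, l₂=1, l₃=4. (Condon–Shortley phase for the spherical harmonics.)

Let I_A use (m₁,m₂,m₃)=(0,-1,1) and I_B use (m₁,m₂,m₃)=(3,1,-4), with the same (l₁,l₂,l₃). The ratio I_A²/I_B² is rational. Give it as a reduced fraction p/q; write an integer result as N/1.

Shared (l₁,l₂,l₃)=(5,1,4): N and (l;000)² cancel in I_A²/I_B².
A: Δ = 2!·8!·0!/11! = 1/495; Racah Σ t=0..0: t=0:+1/1440 = 1/1440; ⇒ 3j(5 1 4; 0 -1 1)² = 2/99, sgn -1
B: Δ = 2!·8!·0!/11! = 1/495; Racah Σ t=2..2: t=2:+1/80640 = 1/80640; ⇒ 3j(5 1 4; 3 1 -4)² = 1/495, sgn +1
I_A²/I_B² = (2/99)/(1/495) = 10/1

10/1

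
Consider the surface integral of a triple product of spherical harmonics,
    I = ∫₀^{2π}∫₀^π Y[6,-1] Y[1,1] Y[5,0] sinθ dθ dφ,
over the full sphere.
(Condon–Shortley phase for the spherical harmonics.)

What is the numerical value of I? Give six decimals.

-0.187239

Rules hold: Σm=0, L=12 even, 5≤5≤7.
N = 13·3·11 = 429
Δ = 2!·10!·0!/13! = 1/858
Racah Σ t=1..1: t=1:−1/14400 = -1/14400
⇒ 3j(6 1 5; 0 0 0)² = 6/143, sgn +1
Racah Σ t=2..2: t=2:+1/28800 = 1/28800
⇒ 3j(6 1 5; -1 1 0)² = 7/286, sgn -1
4πI² = N·(3j₀)²·(3jₘ)² = 63/143
I = -1·√(0.440559/4π) = -0.18723944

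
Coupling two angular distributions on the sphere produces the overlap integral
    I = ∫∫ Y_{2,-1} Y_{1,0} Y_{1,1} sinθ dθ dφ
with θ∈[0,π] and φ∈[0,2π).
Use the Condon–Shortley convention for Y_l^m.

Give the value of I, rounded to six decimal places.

Checks pass: Σm=0; 4 even; l₃=1∈[1,3].
(2·2+1)(2·1+1)(2·1+1) = 45
Δ: 2! 2! 0! / 5! → 1/30
sum: t=1:−1/1 = -1/1
3j²(2 1 1; 0 0 0) = Δ·Π!·Σ² = 2/15  (sign +1)
sum: t=1:−1/2 = -1/2
3j²(2 1 1; -1 0 1) = Δ·Π!·Σ² = 1/10  (sign -1)
combine: 4πI² = 45·2/15·1/10 = 3/5
take √, sign -1: I = -0.21850969

-0.218510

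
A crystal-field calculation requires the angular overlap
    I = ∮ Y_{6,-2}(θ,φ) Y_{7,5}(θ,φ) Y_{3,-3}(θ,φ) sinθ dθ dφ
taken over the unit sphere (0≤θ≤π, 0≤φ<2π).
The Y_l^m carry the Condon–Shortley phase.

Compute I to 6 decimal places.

0.180980

Rules hold: Σm=0, L=16 even, 1≤3≤13.
N = 13·15·7 = 1365
Δ = 10!·2!·4!/17! = 1/2042040
Racah Σ t=4..6: t=4:+1/207360 t=5:−1/57600 t=6:+1/207360 = -1/129600
⇒ 3j(6 7 3; 0 0 0)² = 168/12155, sgn +1
Racah Σ t=8..8: t=8:+1/3870720 = 1/3870720
⇒ 3j(6 7 3; -2 5 -3)² = 135/6188, sgn +1
4πI² = N·(3j₀)²·(3jₘ)² = 17010/41327
I = +1·√(0.411595/4π) = 0.18097988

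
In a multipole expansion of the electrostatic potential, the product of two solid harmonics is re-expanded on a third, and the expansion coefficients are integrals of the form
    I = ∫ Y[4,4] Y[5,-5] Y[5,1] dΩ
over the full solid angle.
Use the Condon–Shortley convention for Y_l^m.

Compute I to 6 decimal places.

-0.075170

Checks pass: Σm=0; 14 even; l₃=5∈[1,9].
(2·4+1)(2·5+1)(2·5+1) = 1089
Δ: 4! 4! 6! / 15! → 1/3153150
sum: t=0:+1/69120 t=1:−1/1728 t=2:+1/576 t=3:−1/1728 t=4:+1/69120 = 7/11520
3j²(4 5 5; 0 0 0) = Δ·Π!·Σ² = 2/143  (sign -1)
sum: t=0:+1/414720 = 1/414720
3j²(4 5 5; 4 -5 1) = Δ·Π!·Σ² = 2/429  (sign +1)
combine: 4πI² = 1089·2/143·2/429 = 12/169
take √, sign -1: I = -0.07516962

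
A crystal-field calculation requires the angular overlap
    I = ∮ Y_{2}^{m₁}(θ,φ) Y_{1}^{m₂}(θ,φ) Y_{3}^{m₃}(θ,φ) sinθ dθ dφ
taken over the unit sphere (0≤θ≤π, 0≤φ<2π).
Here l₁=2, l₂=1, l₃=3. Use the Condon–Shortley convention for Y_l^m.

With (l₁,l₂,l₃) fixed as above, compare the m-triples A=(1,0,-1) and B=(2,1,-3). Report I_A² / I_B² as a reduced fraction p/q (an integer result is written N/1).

8/15

l's match ⇒ only the (l;m) 3-j factors differ between A and B.
A: triangle coeff Δ(2,1,3) = 1/105; Σ_t [0,0]: t=0:+1/6 = 1/6; (3j)²=8/105 [(2 1 3; 1 0 -1)], sign=+1
B: triangle coeff Δ(2,1,3) = 1/105; Σ_t [0,0]: t=0:+1/48 = 1/48; (3j)²=1/7 [(2 1 3; 2 1 -3)], sign=+1
I_A²/I_B² = (8/105)/(1/7) = 8/15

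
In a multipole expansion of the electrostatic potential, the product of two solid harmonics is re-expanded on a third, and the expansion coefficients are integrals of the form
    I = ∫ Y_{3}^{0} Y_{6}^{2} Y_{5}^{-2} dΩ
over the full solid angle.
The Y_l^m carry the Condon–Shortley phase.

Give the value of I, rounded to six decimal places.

Rules hold: Σm=0, L=14 even, 3≤5≤9.
N = 7·13·11 = 1001
Δ = 4!·2!·8!/15! = 1/675675
Racah Σ t=1..3: t=1:−1/8640 t=2:+1/2304 t=3:−1/8640 = 7/34560
⇒ 3j(3 6 5; 0 0 0)² = 7/429, sgn -1
Racah Σ t=1..3: t=1:−1/60480 t=2:+1/5760 t=3:−1/8640 = 1/24192
⇒ 3j(3 6 5; 0 2 -2)² = 8/3003, sgn -1
4πI² = N·(3j₀)²·(3jₘ)² = 56/1287
I = +1·√(0.043512/4π) = 0.05884368

0.058844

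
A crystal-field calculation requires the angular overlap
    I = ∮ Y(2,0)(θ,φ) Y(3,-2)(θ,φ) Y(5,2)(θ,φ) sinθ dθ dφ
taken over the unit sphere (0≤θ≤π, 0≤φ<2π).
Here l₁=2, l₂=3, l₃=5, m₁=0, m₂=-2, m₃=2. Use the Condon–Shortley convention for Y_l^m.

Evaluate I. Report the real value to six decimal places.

Checks pass: Σm=0; 10 even; l₃=5∈[1,5].
(2·2+1)(2·3+1)(2·5+1) = 385
Δ: 0! 4! 6! / 11! → 1/2310
sum: t=0:+1/144 = 1/144
3j²(2 3 5; 0 0 0) = Δ·Π!·Σ² = 10/231  (sign -1)
sum: t=0:+1/480 = 1/480
3j²(2 3 5; 0 -2 2) = Δ·Π!·Σ² = 3/110  (sign -1)
combine: 4πI² = 385·10/231·3/110 = 5/11
take √, sign +1: I = 0.19018827

0.190188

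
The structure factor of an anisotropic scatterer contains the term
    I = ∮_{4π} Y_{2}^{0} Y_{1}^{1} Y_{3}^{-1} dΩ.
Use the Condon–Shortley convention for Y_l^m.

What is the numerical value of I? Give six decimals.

Rules hold: Σm=0, L=6 even, 1≤3≤3.
N = 5·3·7 = 105
Δ = 0!·4!·2!/7! = 1/105
Racah Σ t=0..0: t=0:+1/4 = 1/4
⇒ 3j(2 1 3; 0 0 0)² = 3/35, sgn -1
Racah Σ t=0..0: t=0:+1/8 = 1/8
⇒ 3j(2 1 3; 0 1 -1)² = 2/35, sgn +1
4πI² = N·(3j₀)²·(3jₘ)² = 18/35
I = -1·√(0.514286/4π) = -0.20230066

-0.202301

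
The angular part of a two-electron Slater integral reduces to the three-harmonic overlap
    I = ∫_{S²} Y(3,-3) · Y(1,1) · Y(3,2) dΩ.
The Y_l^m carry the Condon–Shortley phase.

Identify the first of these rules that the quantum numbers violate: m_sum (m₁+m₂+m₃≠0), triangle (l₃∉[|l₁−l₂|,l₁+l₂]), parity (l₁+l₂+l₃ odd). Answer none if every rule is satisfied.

m₁+m₂+m₃ = -3 + 1 + 2 = 0  ✓
triangle: |3−1|=2 ≤ l₃=3 ≤ 3+1=4  ✓
parity: l₁+l₂+l₃ = 7 is odd  ✗

parity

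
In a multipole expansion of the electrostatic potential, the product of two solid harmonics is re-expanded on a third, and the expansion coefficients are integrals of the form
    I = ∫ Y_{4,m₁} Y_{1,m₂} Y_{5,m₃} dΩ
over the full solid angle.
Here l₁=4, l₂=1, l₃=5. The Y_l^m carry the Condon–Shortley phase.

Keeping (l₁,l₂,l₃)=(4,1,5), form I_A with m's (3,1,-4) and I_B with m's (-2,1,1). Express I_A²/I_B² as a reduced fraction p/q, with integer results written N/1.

6/1

l's match ⇒ only the (l;m) 3-j factors differ between A and B.
A: triangle coeff Δ(4,1,5) = 1/495; Σ_t [0,0]: t=0:+1/10080 = 1/10080; (3j)²=4/55 [(4 1 5; 3 1 -4)], sign=-1
B: triangle coeff Δ(4,1,5) = 1/495; Σ_t [0,0]: t=0:+1/2880 = 1/2880; (3j)²=2/165 [(4 1 5; -2 1 1)], sign=+1
I_A²/I_B² = (4/55)/(2/165) = 6/1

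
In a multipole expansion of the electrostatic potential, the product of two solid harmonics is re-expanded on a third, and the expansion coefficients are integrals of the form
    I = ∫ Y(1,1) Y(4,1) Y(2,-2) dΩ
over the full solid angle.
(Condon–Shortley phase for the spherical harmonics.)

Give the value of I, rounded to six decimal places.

triangle: need 3≤l₃≤5, have 2; I=0

0.000000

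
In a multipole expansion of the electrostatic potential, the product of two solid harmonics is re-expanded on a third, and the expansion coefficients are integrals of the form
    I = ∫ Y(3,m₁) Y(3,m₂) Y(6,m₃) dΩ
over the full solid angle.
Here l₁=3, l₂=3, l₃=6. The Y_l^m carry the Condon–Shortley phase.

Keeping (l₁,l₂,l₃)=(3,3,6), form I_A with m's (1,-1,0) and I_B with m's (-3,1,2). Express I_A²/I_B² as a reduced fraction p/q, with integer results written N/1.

l's match ⇒ only the (l;m) 3-j factors differ between A and B.
A: triangle coeff Δ(3,3,6) = 1/12012; Σ_t [0,0]: t=0:+1/2304 = 1/2304; (3j)²=75/4004 [(3 3 6; 1 -1 0)], sign=+1
B: triangle coeff Δ(3,3,6) = 1/12012; Σ_t [0,0]: t=0:+1/34560 = 1/34560; (3j)²=1/429 [(3 3 6; -3 1 2)], sign=+1
I_A²/I_B² = (75/4004)/(1/429) = 225/28

225/28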